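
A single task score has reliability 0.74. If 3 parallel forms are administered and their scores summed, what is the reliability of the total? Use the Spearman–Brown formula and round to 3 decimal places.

0.895

ρ_k = kρ / (1 + (k−1)ρ) = 3·0.74 / (1 + 2·0.74) = 2.220 / 2.480 = 0.895.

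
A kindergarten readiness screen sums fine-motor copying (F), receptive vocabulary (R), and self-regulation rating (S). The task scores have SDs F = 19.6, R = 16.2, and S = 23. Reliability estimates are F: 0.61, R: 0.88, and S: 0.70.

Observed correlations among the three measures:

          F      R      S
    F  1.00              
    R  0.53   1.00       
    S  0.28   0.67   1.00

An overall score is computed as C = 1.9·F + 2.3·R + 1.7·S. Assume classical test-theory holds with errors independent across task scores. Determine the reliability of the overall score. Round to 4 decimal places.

0.8635

Var(C) = 1.9²·19.6² + 2.3²·16.2² + 1.7²·23² + 2·[4.37·19.6·16.2·0.53 + 3.23·19.6·23·0.28 + 3.91·16.2·23·0.67] = 4303.94 + 4238.42 = 8542.36.
Under uncorrelated errors the observed covariances equal the true-score covariances, so only the own-variance terms attenuate.
True-score variance = [1.9²·19.6²·0.61 + 2.3²·16.2²·0.88 + 1.7²·23²·0.70] + 4238.42 = 3137.84 + 4238.42 = 7376.26.
Reliability = 7376.26 / 8542.36 = 0.8635.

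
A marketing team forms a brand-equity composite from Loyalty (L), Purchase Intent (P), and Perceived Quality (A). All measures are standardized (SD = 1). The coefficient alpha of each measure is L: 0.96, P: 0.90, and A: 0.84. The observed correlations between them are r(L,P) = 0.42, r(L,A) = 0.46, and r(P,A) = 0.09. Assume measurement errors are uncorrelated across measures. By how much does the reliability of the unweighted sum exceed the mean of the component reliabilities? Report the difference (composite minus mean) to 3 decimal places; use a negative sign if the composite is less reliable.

0.039

Var(sum) = 3 + 1.94 = 4.94; true-score variance = 2.7 + 1.94 = 4.64; composite reliability = 0.9393.
Mean component reliability = 0.9000.
Difference = 0.9393 − 0.9000 = 0.039.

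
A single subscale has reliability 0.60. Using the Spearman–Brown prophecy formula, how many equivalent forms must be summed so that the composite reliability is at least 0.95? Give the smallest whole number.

13

k ≥ ρ*(1−ρ₁)/(ρ₁(1−ρ*)) = 0.95·0.40 / (0.60·0.05) = 12.667.
Smallest integer k = 13.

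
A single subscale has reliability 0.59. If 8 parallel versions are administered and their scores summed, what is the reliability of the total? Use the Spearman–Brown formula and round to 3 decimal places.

0.920

ρ_k = kρ / (1 + (k−1)ρ) = 8·0.59 / (1 + 7·0.59) = 4.720 / 5.130 = 0.920.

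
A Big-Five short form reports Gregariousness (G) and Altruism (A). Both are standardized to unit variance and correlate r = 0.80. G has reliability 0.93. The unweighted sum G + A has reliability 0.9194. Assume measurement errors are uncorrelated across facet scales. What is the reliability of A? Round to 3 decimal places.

Var(G+A) = 2 + 2·0.80 = 3.600.
True-score variance = ρ_G + ρ_A + 2·0.80, so 0.9194 = (0.93 + ρ_A + 1.60) / 3.600.
ρ_A = 0.9194·3.600 − 0.93 − 1.60 = 0.780.

0.780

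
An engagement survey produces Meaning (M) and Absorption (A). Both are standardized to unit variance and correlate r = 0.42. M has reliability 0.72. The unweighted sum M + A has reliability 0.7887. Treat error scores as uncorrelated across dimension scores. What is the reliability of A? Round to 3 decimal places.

Var(M+A) = 2 + 2·0.42 = 2.840.
True-score variance = ρ_M + ρ_A + 2·0.42, so 0.7887 = (0.72 + ρ_A + 0.84) / 2.840.
ρ_A = 0.7887·2.840 − 0.72 − 0.84 = 0.680.

0.680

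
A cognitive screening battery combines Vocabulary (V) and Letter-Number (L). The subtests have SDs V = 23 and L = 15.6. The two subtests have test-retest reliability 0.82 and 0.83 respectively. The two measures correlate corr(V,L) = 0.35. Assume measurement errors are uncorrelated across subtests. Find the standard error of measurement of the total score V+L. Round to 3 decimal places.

Var(total) = 772.36 + 251.16 = 1023.52.
True-score variance = 635.769 + 251.16 = 886.929, so reliability = 0.8665.
Error variance = 1023.52 − 886.929 = 136.591; SEM = √136.591 = 11.687.

11.687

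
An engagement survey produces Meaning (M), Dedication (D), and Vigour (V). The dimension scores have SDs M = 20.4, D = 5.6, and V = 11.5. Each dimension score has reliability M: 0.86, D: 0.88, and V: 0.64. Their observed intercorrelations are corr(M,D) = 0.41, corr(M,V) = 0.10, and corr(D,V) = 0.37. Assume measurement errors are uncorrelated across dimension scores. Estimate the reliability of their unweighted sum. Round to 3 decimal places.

Var(M+D+V) = 20.4² + 5.6² + 11.5² + 2·[20.4·5.6·0.41 + 20.4·11.5·0.10 + 5.6·11.5·0.37] = 579.77 + 188.253 = 768.023.
With uncorrelated errors the cross-covariances are all true-score covariance, so they carry over unchanged; only the diagonal terms shrink to ρᵢσᵢ².
True-score variance = [20.4²·0.86 + 5.6²·0.88 + 11.5²·0.64] + 188.253 = 470.134 + 188.253 = 658.387.
Reliability = 658.387 / 768.023 = 0.857.

0.857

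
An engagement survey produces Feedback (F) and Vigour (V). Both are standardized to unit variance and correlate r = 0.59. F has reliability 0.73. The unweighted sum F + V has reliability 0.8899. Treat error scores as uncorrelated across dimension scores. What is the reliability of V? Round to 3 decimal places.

Var(F+V) = 2 + 2·0.59 = 3.180.
True-score variance = ρ_F + ρ_V + 2·0.59, so 0.8899 = (0.73 + ρ_V + 1.18) / 3.180.
ρ_V = 0.8899·3.180 − 0.73 − 1.18 = 0.920.

0.920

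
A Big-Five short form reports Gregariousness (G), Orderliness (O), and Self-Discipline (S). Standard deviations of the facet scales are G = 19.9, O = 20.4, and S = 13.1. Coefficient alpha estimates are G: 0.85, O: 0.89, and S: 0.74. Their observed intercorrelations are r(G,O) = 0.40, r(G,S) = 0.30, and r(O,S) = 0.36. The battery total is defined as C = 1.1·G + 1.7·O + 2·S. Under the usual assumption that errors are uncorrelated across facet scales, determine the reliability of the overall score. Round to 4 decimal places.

Var(C) = 1.1²·19.9² + 1.7²·20.4² + 2²·13.1² + 2·[1.87·19.9·20.4·0.40 + 2.2·19.9·13.1·0.30 + 3.4·20.4·13.1·0.36] = 2368.31 + 1605.63 = 3973.94.
With uncorrelated errors the cross-covariances are all true-score covariance, so they carry over unchanged; only the diagonal terms shrink to ρᵢσᵢ².
True-score variance = [1.1²·19.9²·0.85 + 1.7²·20.4²·0.89 + 2²·13.1²·0.74] + 1605.63 = 1985.67 + 1605.63 = 3591.3.
Reliability = 3591.3 / 3973.94 = 0.9037.

0.9037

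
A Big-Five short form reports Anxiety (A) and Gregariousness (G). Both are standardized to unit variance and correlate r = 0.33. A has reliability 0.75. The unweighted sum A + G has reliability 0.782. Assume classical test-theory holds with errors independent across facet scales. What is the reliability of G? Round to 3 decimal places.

Var(A+G) = 2 + 2·0.33 = 2.660.
True-score variance = ρ_A + ρ_G + 2·0.33, so 0.782 = (0.75 + ρ_G + 0.66) / 2.660.
ρ_G = 0.782·2.660 − 0.75 − 0.66 = 0.670.

0.670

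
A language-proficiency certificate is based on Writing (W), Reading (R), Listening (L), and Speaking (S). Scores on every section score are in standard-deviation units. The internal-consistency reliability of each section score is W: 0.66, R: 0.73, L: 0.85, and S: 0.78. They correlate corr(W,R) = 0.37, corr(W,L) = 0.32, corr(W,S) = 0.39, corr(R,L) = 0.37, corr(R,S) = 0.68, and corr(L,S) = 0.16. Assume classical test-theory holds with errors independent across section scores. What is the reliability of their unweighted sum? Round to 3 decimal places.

Var(W+R+L+S) = 4 + 2·[0.37 + 0.32 + 0.39 + 0.37 + 0.68 + 0.16] = 4 + 4.58 = 8.58.
With uncorrelated errors the cross-covariances are all true-score covariance, so they carry over unchanged; only the diagonal terms shrink to ρᵢσᵢ².
True-score variance = [0.66 + 0.73 + 0.85 + 0.78] + 4.58 = 3.02 + 4.58 = 7.6.
Reliability = 7.6 / 8.58 = 0.886.

0.886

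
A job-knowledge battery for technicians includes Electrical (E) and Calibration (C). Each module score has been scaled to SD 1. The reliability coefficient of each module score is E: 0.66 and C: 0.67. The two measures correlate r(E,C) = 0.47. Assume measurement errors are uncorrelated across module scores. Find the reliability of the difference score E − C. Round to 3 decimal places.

Var(E−C) = 1 + 1 − 2·0.47 = 2 − 0.94 = 1.06.
Under uncorrelated errors the observed covariances equal the true-score covariances, so only the own-variance terms attenuate.
True-score variance = [0.66 + 0.67] − 0.94 = 1.33 − 0.94 = 0.39.
Reliability = 0.39 / 1.06 = 0.368.

0.368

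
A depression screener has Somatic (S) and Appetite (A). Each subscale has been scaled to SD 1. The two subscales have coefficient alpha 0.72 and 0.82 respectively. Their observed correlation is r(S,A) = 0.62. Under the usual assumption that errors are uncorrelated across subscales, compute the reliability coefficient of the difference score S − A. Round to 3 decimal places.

0.395

Var(S−A) = 1 + 1 − 2·0.62 = 2 − 1.24 = 0.76.
Under uncorrelated errors the observed covariances equal the true-score covariances, so only the own-variance terms attenuate.
True-score variance = [0.72 + 0.82] − 1.24 = 1.54 − 1.24 = 0.3.
Reliability = 0.3 / 0.76 = 0.395.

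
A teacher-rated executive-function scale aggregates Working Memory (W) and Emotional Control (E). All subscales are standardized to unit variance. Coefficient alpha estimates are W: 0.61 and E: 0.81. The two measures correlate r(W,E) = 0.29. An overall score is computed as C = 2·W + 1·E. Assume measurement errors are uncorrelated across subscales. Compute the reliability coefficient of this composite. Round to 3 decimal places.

0.716

Var(C) = 2² + 1 + 2·[2·0.29] = 5 + 1.16 = 6.16.
Under uncorrelated errors the observed covariances equal the true-score covariances, so only the own-variance terms attenuate.
True-score variance = [2²·0.61 + 0.81] + 1.16 = 3.25 + 1.16 = 4.41.
Reliability = 4.41 / 6.16 = 0.716.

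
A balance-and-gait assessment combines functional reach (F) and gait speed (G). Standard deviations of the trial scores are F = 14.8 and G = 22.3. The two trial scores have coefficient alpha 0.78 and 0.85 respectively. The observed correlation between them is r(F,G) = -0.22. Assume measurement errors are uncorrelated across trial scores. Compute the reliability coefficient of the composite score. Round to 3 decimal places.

Var(F+G) = 14.8² + 22.3² + 2·[14.8·22.3·(-0.22)] = 716.33 − 145.218 = 571.112.
Under uncorrelated errors the observed covariances equal the true-score covariances, so only the own-variance terms attenuate.
True-score variance = [14.8²·0.78 + 22.3²·0.85] − 145.218 = 593.548 − 145.218 = 448.33.
Reliability = 448.33 / 571.112 = 0.785.

0.785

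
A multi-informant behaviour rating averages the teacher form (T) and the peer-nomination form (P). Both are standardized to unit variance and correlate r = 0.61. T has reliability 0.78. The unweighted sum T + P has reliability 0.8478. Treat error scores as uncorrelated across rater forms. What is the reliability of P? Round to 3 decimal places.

0.730

Var(T+P) = 2 + 2·0.61 = 3.220.
True-score variance = ρ_T + ρ_P + 2·0.61, so 0.8478 = (0.78 + ρ_P + 1.22) / 3.220.
ρ_P = 0.8478·3.220 − 0.78 − 1.22 = 0.730.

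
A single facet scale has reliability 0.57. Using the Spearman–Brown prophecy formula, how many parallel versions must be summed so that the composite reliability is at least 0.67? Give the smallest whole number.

k ≥ ρ*(1−ρ₁)/(ρ₁(1−ρ*)) = 0.67·0.43 / (0.57·0.33) = 1.532.
Smallest integer k = 2.

2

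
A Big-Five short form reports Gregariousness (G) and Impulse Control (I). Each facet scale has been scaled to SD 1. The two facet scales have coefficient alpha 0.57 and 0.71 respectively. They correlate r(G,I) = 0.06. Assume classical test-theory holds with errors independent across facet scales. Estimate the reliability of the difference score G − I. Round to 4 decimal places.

Var(G−I) = 1 + 1 − 2·0.06 = 2 − 0.12 = 1.88.
With uncorrelated errors the cross-covariances are all true-score covariance, so they carry over unchanged; only the diagonal terms shrink to ρᵢσᵢ².
True-score variance = [0.57 + 0.71] − 0.12 = 1.28 − 0.12 = 1.16.
Reliability = 1.16 / 1.88 = 0.6170.

0.6170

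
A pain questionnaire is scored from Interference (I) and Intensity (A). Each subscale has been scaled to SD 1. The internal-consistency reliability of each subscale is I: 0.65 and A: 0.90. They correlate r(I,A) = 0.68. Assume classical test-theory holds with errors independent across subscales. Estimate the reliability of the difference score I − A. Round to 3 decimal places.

0.297

Var(I−A) = 1 + 1 − 2·0.68 = 2 − 1.36 = 0.64.
Under uncorrelated errors the observed covariances equal the true-score covariances, so only the own-variance terms attenuate.
True-score variance = [0.65 + 0.90] − 1.36 = 1.55 − 1.36 = 0.19.
Reliability = 0.19 / 0.64 = 0.297.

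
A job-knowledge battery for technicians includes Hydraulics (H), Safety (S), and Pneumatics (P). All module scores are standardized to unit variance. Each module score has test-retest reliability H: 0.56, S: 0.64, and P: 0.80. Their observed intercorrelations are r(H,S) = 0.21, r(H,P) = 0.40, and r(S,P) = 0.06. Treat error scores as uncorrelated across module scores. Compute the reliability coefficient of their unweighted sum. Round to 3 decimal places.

Var(H+S+P) = 3 + 2·[0.21 + 0.40 + 0.06] = 3 + 1.34 = 4.34.
With uncorrelated errors the cross-covariances are all true-score covariance, so they carry over unchanged; only the diagonal terms shrink to ρᵢσᵢ².
True-score variance = [0.56 + 0.64 + 0.80] + 1.34 = 2 + 1.34 = 3.34.
Reliability = 3.34 / 4.34 = 0.770.

0.770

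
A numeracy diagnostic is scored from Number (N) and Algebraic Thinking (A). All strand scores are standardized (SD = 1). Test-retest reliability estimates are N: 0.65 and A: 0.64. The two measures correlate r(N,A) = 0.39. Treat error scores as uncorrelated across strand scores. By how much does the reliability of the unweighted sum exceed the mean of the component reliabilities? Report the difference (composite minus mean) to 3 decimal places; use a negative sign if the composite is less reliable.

0.100

Var(sum) = 2 + 0.78 = 2.78; true-score variance = 1.29 + 0.78 = 2.07; composite reliability = 0.7446.
Mean component reliability = 0.6450.
Difference = 0.7446 − 0.6450 = 0.100.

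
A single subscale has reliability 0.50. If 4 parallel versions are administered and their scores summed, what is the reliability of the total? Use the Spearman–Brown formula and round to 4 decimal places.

ρ_k = kρ / (1 + (k−1)ρ) = 4·0.50 / (1 + 3·0.50) = 2.000 / 2.500 = 0.8000.

0.8000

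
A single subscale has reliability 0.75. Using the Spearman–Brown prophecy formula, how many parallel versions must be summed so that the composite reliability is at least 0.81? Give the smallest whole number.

2

k ≥ ρ*(1−ρ₁)/(ρ₁(1−ρ*)) = 0.81·0.25 / (0.75·0.19) = 1.421.
Smallest integer k = 2.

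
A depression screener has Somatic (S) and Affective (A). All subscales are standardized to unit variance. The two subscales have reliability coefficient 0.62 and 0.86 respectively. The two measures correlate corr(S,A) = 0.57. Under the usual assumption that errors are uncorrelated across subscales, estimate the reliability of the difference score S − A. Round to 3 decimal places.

0.395

Var(S−A) = 1 + 1 − 2·0.57 = 2 − 1.14 = 0.86.
Because errors are independent across components, Cov(Tᵢ,Tⱼ) = Cov(Xᵢ,Xⱼ); the off-diagonal part of the true-score variance is the same as above.
True-score variance = [0.62 + 0.86] − 1.14 = 1.48 − 1.14 = 0.34.
Reliability = 0.34 / 0.86 = 0.395.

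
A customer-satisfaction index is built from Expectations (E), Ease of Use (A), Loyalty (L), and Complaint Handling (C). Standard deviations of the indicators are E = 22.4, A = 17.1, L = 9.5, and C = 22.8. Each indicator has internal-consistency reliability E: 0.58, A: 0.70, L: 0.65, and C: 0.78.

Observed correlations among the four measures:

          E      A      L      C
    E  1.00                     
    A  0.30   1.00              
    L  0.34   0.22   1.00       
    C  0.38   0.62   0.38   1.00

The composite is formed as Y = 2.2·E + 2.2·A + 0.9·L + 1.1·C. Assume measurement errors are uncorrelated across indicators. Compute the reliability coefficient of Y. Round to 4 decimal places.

0.8076

Var(Y) = 2.2²·22.4² + 2.2²·17.1² + 0.9²·9.5² + 1.1²·22.8² + 2·[4.84·22.4·17.1·0.30 + 1.98·22.4·9.5·0.34 + 2.42·22.4·22.8·0.38 + 1.98·17.1·9.5·0.22 + 2.42·17.1·22.8·0.62 + 0.99·9.5·22.8·0.38] = 4545.89 + 3812.63 = 8358.52.
Because errors are independent across components, Cov(Tᵢ,Tⱼ) = Cov(Xᵢ,Xⱼ); the off-diagonal part of the true-score variance is the same as above.
True-score variance = [2.2²·22.4²·0.58 + 2.2²·17.1²·0.70 + 0.9²·9.5²·0.65 + 1.1²·22.8²·0.78] + 3812.63 = 2937.37 + 3812.63 = 6749.99.
Reliability = 6749.99 / 8358.52 = 0.8076.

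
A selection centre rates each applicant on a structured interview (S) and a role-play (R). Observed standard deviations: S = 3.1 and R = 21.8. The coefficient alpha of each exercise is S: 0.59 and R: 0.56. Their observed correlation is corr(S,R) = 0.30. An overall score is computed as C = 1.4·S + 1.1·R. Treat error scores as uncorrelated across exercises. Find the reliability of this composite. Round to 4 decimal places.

0.6027

Var(C) = 1.4²·3.1² + 1.1²·21.8² + 2·[1.54·3.1·21.8·0.30] = 593.876 + 62.4439 = 656.32.
Under uncorrelated errors the observed covariances equal the true-score covariances, so only the own-variance terms attenuate.
True-score variance = [1.4²·3.1²·0.59 + 1.1²·21.8²·0.56] + 62.4439 = 333.136 + 62.4439 = 395.58.
Reliability = 395.58 / 656.32 = 0.6027.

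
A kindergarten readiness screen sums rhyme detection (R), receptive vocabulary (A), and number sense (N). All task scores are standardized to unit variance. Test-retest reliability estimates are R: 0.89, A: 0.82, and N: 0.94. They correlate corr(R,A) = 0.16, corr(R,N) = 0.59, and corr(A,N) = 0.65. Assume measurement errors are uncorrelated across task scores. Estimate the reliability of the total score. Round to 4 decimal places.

Var(R+A+N) = 3 + 2·[0.16 + 0.59 + 0.65] = 3 + 2.8 = 5.8.
With uncorrelated errors the cross-covariances are all true-score covariance, so they carry over unchanged; only the diagonal terms shrink to ρᵢσᵢ².
True-score variance = [0.89 + 0.82 + 0.94] + 2.8 = 2.65 + 2.8 = 5.45.
Reliability = 5.45 / 5.8 = 0.9397.

0.9397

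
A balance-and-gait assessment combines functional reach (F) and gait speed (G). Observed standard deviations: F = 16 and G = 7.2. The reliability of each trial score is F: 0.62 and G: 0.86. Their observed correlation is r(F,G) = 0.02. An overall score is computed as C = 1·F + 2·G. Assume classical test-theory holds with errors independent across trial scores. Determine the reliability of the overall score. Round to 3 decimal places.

Var(C) = 16² + 2²·7.2² + 2·[2·16·7.2·0.02] = 463.36 + 9.216 = 472.576.
Because errors are independent across components, Cov(Tᵢ,Tⱼ) = Cov(Xᵢ,Xⱼ); the off-diagonal part of the true-score variance is the same as above.
True-score variance = [16²·0.62 + 2²·7.2²·0.86] + 9.216 = 337.05 + 9.216 = 346.266.
Reliability = 346.266 / 472.576 = 0.733.

0.733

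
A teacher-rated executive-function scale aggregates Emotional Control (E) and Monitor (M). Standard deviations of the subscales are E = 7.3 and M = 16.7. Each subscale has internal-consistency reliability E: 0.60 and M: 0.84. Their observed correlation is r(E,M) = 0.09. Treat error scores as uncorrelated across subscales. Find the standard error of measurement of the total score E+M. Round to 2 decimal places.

Var(total) = 332.18 + 21.9438 = 354.124.
True-score variance = 266.242 + 21.9438 = 288.185, so reliability = 0.8138.
Error variance = 354.124 − 288.185 = 65.9384; SEM = √65.9384 = 8.12.

8.12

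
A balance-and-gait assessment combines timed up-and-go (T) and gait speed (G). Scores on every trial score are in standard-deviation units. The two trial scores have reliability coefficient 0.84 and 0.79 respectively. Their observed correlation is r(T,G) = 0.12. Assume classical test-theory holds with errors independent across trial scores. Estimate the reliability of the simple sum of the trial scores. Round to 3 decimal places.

0.835

Var(T+G) = 2 + 2·[0.12] = 2 + 0.24 = 2.24.
Because errors are independent across components, Cov(Tᵢ,Tⱼ) = Cov(Xᵢ,Xⱼ); the off-diagonal part of the true-score variance is the same as above.
True-score variance = [0.84 + 0.79] + 0.24 = 1.63 + 0.24 = 1.87.
Reliability = 1.87 / 2.24 = 0.835.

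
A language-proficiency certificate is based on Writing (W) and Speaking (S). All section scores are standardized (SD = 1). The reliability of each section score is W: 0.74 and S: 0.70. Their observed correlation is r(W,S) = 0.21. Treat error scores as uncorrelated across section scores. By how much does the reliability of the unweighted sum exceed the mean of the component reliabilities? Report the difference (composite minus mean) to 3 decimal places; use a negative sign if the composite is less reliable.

Var(sum) = 2 + 0.42 = 2.42; true-score variance = 1.44 + 0.42 = 1.86; composite reliability = 0.7686.
Mean component reliability = 0.7200.
Difference = 0.7686 − 0.7200 = 0.049.

0.049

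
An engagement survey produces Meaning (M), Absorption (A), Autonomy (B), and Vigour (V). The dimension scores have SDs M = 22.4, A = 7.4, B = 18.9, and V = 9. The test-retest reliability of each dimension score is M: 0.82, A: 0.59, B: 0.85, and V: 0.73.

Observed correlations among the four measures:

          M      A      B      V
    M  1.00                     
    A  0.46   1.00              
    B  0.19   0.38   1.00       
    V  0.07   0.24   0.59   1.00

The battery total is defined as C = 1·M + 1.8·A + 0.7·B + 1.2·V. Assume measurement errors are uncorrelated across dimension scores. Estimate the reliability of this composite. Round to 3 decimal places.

Var(C) = 22.4² + 1.8²·7.4² + 0.7²·18.9² + 1.2²·9² + 2·[1.8·22.4·7.4·0.46 + 0.7·22.4·18.9·0.19 + 1.2·22.4·9·0.07 + 1.26·7.4·18.9·0.38 + 2.16·7.4·9·0.24 + 0.84·18.9·9·0.59] = 970.855 + 792.565 = 1763.42.
Under uncorrelated errors the observed covariances equal the true-score covariances, so only the own-variance terms attenuate.
True-score variance = [22.4²·0.82 + 1.8²·7.4²·0.59 + 0.7²·18.9²·0.85 + 1.2²·9²·0.73] + 792.565 = 750.048 + 792.565 = 1542.61.
Reliability = 1542.61 / 1763.42 = 0.875.

0.875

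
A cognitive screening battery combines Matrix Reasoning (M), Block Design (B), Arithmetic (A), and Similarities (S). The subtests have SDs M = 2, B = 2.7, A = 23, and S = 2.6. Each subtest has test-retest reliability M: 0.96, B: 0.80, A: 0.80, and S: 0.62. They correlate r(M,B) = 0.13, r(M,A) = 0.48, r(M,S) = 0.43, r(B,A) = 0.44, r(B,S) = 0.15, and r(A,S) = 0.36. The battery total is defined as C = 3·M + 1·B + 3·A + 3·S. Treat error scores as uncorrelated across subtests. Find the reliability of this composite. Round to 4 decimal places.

0.8332

Var(C) = 3²·2² + 2.7² + 3²·23² + 3²·2.6² + 2·[3·2·2.7·0.13 + 9·2·23·0.48 + 9·2·2.6·0.43 + 3·2.7·23·0.44 + 3·2.7·2.6·0.15 + 9·23·2.6·0.36] = 4865.13 + 999.666 = 5864.8.
With uncorrelated errors the cross-covariances are all true-score covariance, so they carry over unchanged; only the diagonal terms shrink to ρᵢσᵢ².
True-score variance = [3²·2²·0.96 + 2.7²·0.80 + 3²·23²·0.80 + 3²·2.6²·0.62] + 999.666 = 3886.91 + 999.666 = 4886.58.
Reliability = 4886.58 / 5864.8 = 0.8332.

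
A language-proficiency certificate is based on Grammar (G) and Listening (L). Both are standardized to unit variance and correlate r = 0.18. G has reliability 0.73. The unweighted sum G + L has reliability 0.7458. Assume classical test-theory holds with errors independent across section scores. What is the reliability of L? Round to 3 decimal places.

0.670

Var(G+L) = 2 + 2·0.18 = 2.360.
True-score variance = ρ_G + ρ_L + 2·0.18, so 0.7458 = (0.73 + ρ_L + 0.36) / 2.360.
ρ_L = 0.7458·2.360 − 0.73 − 0.36 = 0.670.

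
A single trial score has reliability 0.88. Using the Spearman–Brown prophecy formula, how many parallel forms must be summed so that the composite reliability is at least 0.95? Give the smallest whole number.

k ≥ ρ*(1−ρ₁)/(ρ₁(1−ρ*)) = 0.95·0.12 / (0.88·0.05) = 2.591.
Smallest integer k = 3.

3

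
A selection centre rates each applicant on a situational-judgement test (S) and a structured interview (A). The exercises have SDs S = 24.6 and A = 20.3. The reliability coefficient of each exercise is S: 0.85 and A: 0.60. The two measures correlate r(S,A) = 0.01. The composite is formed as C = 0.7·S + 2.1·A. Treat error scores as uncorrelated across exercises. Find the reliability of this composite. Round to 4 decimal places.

0.6376

Var(C) = 0.7²·24.6² + 2.1²·20.3² + 2·[1.47·24.6·20.3·0.01] = 2113.85 + 14.6818 = 2128.53.
Because errors are independent across components, Cov(Tᵢ,Tⱼ) = Cov(Xᵢ,Xⱼ); the off-diagonal part of the true-score variance is the same as above.
True-score variance = [0.7²·24.6²·0.85 + 2.1²·20.3²·0.60] + 14.6818 = 1342.44 + 14.6818 = 1357.12.
Reliability = 1357.12 / 2128.53 = 0.6376.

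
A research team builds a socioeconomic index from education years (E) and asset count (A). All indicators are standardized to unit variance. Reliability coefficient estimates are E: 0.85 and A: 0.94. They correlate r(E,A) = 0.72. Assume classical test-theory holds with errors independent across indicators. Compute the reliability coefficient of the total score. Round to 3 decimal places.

0.939

Var(E+A) = 2 + 2·[0.72] = 2 + 1.44 = 3.44.
Because errors are independent across components, Cov(Tᵢ,Tⱼ) = Cov(Xᵢ,Xⱼ); the off-diagonal part of the true-score variance is the same as above.
True-score variance = [0.85 + 0.94] + 1.44 = 1.79 + 1.44 = 3.23.
Reliability = 3.23 / 3.44 = 0.939.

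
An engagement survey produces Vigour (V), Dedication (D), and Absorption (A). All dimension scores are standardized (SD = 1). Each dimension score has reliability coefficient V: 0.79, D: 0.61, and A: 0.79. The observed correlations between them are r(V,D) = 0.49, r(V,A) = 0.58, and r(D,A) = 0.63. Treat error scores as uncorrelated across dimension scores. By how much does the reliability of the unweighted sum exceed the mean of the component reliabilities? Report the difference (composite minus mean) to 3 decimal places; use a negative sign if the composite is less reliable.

Var(sum) = 3 + 3.4 = 6.4; true-score variance = 2.19 + 3.4 = 5.59; composite reliability = 0.8734.
Mean component reliability = 0.7300.
Difference = 0.8734 − 0.7300 = 0.143.

0.143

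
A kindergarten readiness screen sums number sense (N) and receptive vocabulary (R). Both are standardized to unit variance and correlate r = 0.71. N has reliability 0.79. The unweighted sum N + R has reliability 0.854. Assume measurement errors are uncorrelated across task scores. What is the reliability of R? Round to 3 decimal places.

Var(N+R) = 2 + 2·0.71 = 3.420.
True-score variance = ρ_N + ρ_R + 2·0.71, so 0.854 = (0.79 + ρ_R + 1.42) / 3.420.
ρ_R = 0.854·3.420 − 0.79 − 1.42 = 0.711.

0.711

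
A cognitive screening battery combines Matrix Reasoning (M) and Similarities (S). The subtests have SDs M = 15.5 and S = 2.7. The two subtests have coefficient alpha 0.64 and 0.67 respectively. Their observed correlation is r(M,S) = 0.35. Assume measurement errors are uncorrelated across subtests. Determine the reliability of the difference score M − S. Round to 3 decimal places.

Var(M−S) = 15.5² + 2.7² − 2·15.5·2.7·0.35 = 247.54 − 29.295 = 218.245.
Under uncorrelated errors the observed covariances equal the true-score covariances, so only the own-variance terms attenuate.
True-score variance = [15.5²·0.64 + 2.7²·0.67] − 29.295 = 158.644 − 29.295 = 129.349.
Reliability = 129.349 / 218.245 = 0.593.

0.593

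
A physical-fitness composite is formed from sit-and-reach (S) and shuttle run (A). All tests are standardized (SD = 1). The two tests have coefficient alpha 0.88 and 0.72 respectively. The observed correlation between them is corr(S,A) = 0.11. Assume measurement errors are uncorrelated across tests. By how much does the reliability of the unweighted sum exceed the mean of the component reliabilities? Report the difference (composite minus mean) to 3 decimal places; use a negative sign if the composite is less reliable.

0.020

Var(sum) = 2 + 0.22 = 2.22; true-score variance = 1.6 + 0.22 = 1.82; composite reliability = 0.8198.
Mean component reliability = 0.8000.
Difference = 0.8198 − 0.8000 = 0.020.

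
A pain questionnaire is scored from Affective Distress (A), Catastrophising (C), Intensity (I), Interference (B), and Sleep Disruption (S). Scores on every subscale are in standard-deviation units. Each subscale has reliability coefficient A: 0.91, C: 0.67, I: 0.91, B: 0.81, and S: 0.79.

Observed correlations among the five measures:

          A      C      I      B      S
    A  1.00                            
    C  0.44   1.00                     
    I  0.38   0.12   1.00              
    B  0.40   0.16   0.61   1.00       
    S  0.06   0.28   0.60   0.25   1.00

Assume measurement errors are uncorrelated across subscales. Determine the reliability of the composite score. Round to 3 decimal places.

Var(A+C+I+B+S) = 5 + 2·[0.44 + 0.38 + 0.40 + 0.06 + 0.12 + 0.16 + 0.28 + 0.61 + 0.60 + 0.25] = 5 + 6.6 = 11.6.
Under uncorrelated errors the observed covariances equal the true-score covariances, so only the own-variance terms attenuate.
True-score variance = [0.91 + 0.67 + 0.91 + 0.81 + 0.79] + 6.6 = 4.09 + 6.6 = 10.69.
Reliability = 10.69 / 11.6 = 0.922.

0.922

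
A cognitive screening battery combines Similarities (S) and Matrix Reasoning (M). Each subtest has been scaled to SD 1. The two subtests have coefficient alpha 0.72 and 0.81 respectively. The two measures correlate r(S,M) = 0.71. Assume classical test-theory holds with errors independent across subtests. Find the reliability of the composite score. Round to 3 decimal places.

0.863

Var(S+M) = 2 + 2·[0.71] = 2 + 1.42 = 3.42.
With uncorrelated errors the cross-covariances are all true-score covariance, so they carry over unchanged; only the diagonal terms shrink to ρᵢσᵢ².
True-score variance = [0.72 + 0.81] + 1.42 = 1.53 + 1.42 = 2.95.
Reliability = 2.95 / 3.42 = 0.863.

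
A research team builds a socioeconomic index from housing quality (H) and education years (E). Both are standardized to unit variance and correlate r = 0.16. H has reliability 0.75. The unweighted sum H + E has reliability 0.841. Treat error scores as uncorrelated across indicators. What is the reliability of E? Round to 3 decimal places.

0.881

Var(H+E) = 2 + 2·0.16 = 2.320.
True-score variance = ρ_H + ρ_E + 2·0.16, so 0.841 = (0.75 + ρ_E + 0.32) / 2.320.
ρ_E = 0.841·2.320 − 0.75 − 0.32 = 0.881.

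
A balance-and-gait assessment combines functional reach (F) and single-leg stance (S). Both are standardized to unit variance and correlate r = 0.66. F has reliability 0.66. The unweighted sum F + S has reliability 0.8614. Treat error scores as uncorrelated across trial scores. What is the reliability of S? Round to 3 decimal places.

0.880

Var(F+S) = 2 + 2·0.66 = 3.320.
True-score variance = ρ_F + ρ_S + 2·0.66, so 0.8614 = (0.66 + ρ_S + 1.32) / 3.320.
ρ_S = 0.8614·3.320 − 0.66 − 1.32 = 0.880.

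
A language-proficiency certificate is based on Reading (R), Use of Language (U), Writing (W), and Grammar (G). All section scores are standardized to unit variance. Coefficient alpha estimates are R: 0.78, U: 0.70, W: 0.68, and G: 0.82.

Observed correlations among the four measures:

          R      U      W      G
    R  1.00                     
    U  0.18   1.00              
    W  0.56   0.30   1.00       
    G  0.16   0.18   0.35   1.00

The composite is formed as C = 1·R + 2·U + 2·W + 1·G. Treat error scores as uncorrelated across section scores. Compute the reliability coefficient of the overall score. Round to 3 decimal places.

0.838

Var(C) = 1 + 2² + 2² + 1 + 2·[2·0.18 + 2·0.56 + 0.16 + 4·0.30 + 2·0.18 + 2·0.35] = 10 + 7.8 = 17.8.
Because errors are independent across components, Cov(Tᵢ,Tⱼ) = Cov(Xᵢ,Xⱼ); the off-diagonal part of the true-score variance is the same as above.
True-score variance = [0.78 + 2²·0.70 + 2²·0.68 + 0.82] + 7.8 = 7.12 + 7.8 = 14.92.
Reliability = 14.92 / 17.8 = 0.838.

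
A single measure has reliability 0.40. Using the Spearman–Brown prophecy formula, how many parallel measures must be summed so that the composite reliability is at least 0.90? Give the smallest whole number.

14

k ≥ ρ*(1−ρ₁)/(ρ₁(1−ρ*)) = 0.90·0.60 / (0.40·0.10) = 13.500.
Smallest integer k = 14.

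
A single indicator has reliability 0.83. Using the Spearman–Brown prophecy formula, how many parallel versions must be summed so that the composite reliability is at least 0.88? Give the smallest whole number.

2

k ≥ ρ*(1−ρ₁)/(ρ₁(1−ρ*)) = 0.88·0.17 / (0.83·0.12) = 1.502.
Smallest integer k = 2.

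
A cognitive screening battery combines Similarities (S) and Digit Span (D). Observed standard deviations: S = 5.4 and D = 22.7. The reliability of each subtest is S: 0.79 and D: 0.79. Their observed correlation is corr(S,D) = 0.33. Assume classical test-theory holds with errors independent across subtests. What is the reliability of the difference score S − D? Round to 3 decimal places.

0.753

Var(S−D) = 5.4² + 22.7² − 2·5.4·22.7·0.33 = 544.45 − 80.9028 = 463.547.
Because errors are independent across components, Cov(Tᵢ,Tⱼ) = Cov(Xᵢ,Xⱼ); the off-diagonal part of the true-score variance is the same as above.
True-score variance = [5.4²·0.79 + 22.7²·0.79] − 80.9028 = 430.115 − 80.9028 = 349.213.
Reliability = 349.213 / 463.547 = 0.753.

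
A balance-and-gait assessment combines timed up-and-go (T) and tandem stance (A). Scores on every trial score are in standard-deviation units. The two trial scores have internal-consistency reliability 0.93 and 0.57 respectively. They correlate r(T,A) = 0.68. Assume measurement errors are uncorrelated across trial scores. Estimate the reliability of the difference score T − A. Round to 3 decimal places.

0.219

Var(T−A) = 1 + 1 − 2·0.68 = 2 − 1.36 = 0.64.
With uncorrelated errors the cross-covariances are all true-score covariance, so they carry over unchanged; only the diagonal terms shrink to ρᵢσᵢ².
True-score variance = [0.93 + 0.57] − 1.36 = 1.5 − 1.36 = 0.14.
Reliability = 0.14 / 0.64 = 0.219.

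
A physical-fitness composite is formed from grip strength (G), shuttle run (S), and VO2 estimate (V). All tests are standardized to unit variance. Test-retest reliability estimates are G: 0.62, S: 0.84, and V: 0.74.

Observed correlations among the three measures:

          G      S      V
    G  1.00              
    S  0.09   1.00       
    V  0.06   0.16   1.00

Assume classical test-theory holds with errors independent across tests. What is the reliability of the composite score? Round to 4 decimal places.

0.7790

Var(G+S+V) = 3 + 2·[0.09 + 0.06 + 0.16] = 3 + 0.62 = 3.62.
With uncorrelated errors the cross-covariances are all true-score covariance, so they carry over unchanged; only the diagonal terms shrink to ρᵢσᵢ².
True-score variance = [0.62 + 0.84 + 0.74] + 0.62 = 2.2 + 0.62 = 2.82.
Reliability = 2.82 / 3.62 = 0.7790.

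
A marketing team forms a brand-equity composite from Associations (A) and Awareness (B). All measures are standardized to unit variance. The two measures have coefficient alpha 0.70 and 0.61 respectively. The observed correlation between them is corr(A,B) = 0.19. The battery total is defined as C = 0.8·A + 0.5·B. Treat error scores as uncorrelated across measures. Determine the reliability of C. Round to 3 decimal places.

Var(C) = 0.8² + 0.5² + 2·[0.4·0.19] = 0.89 + 0.152 = 1.042.
Because errors are independent across components, Cov(Tᵢ,Tⱼ) = Cov(Xᵢ,Xⱼ); the off-diagonal part of the true-score variance is the same as above.
True-score variance = [0.8²·0.70 + 0.5²·0.61] + 0.152 = 0.6005 + 0.152 = 0.7525.
Reliability = 0.7525 / 1.042 = 0.722.

0.722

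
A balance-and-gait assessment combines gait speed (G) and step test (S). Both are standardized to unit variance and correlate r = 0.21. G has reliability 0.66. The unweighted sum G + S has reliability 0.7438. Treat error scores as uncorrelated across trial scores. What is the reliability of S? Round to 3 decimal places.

0.720

Var(G+S) = 2 + 2·0.21 = 2.420.
True-score variance = ρ_G + ρ_S + 2·0.21, so 0.7438 = (0.66 + ρ_S + 0.42) / 2.420.
ρ_S = 0.7438·2.420 − 0.66 − 0.42 = 0.720.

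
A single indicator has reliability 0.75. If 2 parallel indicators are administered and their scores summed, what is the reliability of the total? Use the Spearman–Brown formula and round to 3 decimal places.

ρ_k = kρ / (1 + (k−1)ρ) = 2·0.75 / (1 + 1·0.75) = 1.500 / 1.750 = 0.857.

0.857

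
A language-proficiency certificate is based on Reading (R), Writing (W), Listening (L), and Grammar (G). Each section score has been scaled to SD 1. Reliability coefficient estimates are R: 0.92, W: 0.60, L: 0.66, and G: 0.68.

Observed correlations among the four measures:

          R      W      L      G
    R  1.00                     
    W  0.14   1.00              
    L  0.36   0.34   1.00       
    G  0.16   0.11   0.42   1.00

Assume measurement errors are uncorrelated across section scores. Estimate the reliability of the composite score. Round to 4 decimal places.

0.8385

Var(R+W+L+G) = 4 + 2·[0.14 + 0.36 + 0.16 + 0.34 + 0.11 + 0.42] = 4 + 3.06 = 7.06.
With uncorrelated errors the cross-covariances are all true-score covariance, so they carry over unchanged; only the diagonal terms shrink to ρᵢσᵢ².
True-score variance = [0.92 + 0.60 + 0.66 + 0.68] + 3.06 = 2.86 + 3.06 = 5.92.
Reliability = 5.92 / 7.06 = 0.8385.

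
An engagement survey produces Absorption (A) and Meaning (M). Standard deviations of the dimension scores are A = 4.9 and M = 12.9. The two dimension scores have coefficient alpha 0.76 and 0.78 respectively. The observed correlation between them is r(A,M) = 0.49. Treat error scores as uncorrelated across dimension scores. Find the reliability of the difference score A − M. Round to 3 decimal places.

Var(A−M) = 4.9² + 12.9² − 2·4.9·12.9·0.49 = 190.42 − 61.9458 = 128.474.
Under uncorrelated errors the observed covariances equal the true-score covariances, so only the own-variance terms attenuate.
True-score variance = [4.9²·0.76 + 12.9²·0.78] − 61.9458 = 148.047 − 61.9458 = 86.1016.
Reliability = 86.1016 / 128.474 = 0.670.

0.670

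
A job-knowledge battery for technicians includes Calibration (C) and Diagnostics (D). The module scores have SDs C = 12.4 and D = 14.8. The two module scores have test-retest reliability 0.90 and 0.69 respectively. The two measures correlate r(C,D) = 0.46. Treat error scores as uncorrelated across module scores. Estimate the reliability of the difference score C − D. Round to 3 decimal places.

Var(C−D) = 12.4² + 14.8² − 2·12.4·14.8·0.46 = 372.8 − 168.838 = 203.962.
Because errors are independent across components, Cov(Tᵢ,Tⱼ) = Cov(Xᵢ,Xⱼ); the off-diagonal part of the true-score variance is the same as above.
True-score variance = [12.4²·0.90 + 14.8²·0.69] − 168.838 = 289.522 − 168.838 = 120.683.
Reliability = 120.683 / 203.962 = 0.592.

0.592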